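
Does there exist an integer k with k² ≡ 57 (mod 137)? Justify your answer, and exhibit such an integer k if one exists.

No, no such integer exists.

Apply Euler's criterion with the prime 137: 57 is a quadratic residue iff 57^68 ≡ 1 (mod 137), and a non-residue iff it is ≡ −1.
Squaring successively (mod 137): 57^2 = 3249 ≡ 98; 57^4 ≡ 98² = 9604 ≡ 14; 57^8 ≡ 14² = 196 ≡ 59; 57^16 ≡ 59² = 3481 ≡ 56; 57^32 ≡ 56² = 3136 ≡ 122; 57^64 ≡ 122² = 14884 ≡ 88.
Since 68 = 64 + 4, 57^68 ≡ 88 · 14; multiplying out mod 137: 88·14 = 1232 ≡ 136. Thus 57^68 ≡ 136 ≡ −1 (mod 137).
By Euler's criterion 57 is a quadratic non-residue mod 137: no k satisfies k² ≡ 57 (mod 137).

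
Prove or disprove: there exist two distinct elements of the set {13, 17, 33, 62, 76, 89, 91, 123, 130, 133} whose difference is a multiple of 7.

Reduce each element mod 7: 13↦6, 17↦3, 33↦5, 62↦6, 76↦6, 89↦5, 91↦0, 123↦4, 130↦4, 133↦0. The residue 6 repeats (at 13 and 62), and 62 − 13 = 49 = 7·7.

13 and 62 are such a pair.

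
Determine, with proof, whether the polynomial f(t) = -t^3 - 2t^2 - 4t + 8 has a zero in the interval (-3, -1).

No such root exists.

f(-3) = 29 and f(-1) = 11, both positive.
f'(t) = -3t^2 - 4t - 4 has discriminant (-4)² − 4·(-3)·(-4) = -32 < 0, so f' has no real roots and is negative for every real t.
Hence f is strictly decreasing on ℝ, and in particular on [-3, -1]. A strictly monotone function with same-sign endpoint values stays positive on the whole interval, so f has no zero in (-3, -1).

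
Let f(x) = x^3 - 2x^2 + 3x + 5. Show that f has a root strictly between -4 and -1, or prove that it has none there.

Evaluate at the endpoints: f(-4) = -103, f(-1) = -1 — same sign (negative).
The derivative f'(x) = 3x^2 - 4x + 3 is a quadratic with discriminant (-4)² − 4·3·3 = -20 < 0; it never vanishes, so it is always positive (sign of the leading coefficient).
So f is strictly increasing; between -4 and -1 its values lie between f(-4) = -103 and f(-1) = -1, all negative. Therefore f has no root in (-4, -1).

No such root exists.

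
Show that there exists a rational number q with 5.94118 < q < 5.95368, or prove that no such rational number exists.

Multiplying by 18: 18·5.94118 = 106.94124 and 18·5.95368 = 107.16624, so the integer 107 lies strictly between them.
So q = 107/18 works: it is a ratio of integers, and dividing 18·5.94118 < 107 < 18·5.95368 through by 18 gives 5.94118 < 107/18 < 5.95368.

q = 107/18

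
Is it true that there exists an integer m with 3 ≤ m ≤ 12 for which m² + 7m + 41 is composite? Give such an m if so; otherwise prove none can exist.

m = 8

At m = 8: 8² + 7·8 + 41 = 161 = 7·23, which is composite.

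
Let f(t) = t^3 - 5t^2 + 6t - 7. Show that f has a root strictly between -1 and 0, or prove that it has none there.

No.

The endpoint values f(-1) = -19 and f(0) = -7 are both negative. Claim: f(t) < 0 for every t in (-1, 0).
Shift to the endpoint 0: with t = −u (0 < u < 1), one computes f(−u) = -u^3 - 5u^2 - 6u - 7.
All 4 nonzero coefficients of this polynomial in u are negative; hence for u > 0 the value is a sum of negative terms (the constant -7 among them).
So f is strictly negative on (-1, 0); no root exists in the interval.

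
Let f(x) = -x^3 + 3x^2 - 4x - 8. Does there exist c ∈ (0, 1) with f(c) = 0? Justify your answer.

Evaluate at the endpoints: f(0) = -8, f(1) = -10 — same sign (negative).
f'(x) = -3x^2 + 6x - 4 has discriminant 6² − 4·(-3)·(-4) = -12 < 0, so f' has no real roots and is negative for every real x.
So f is strictly decreasing; between 0 and 1 its values lie between f(0) = -8 and f(1) = -10, all negative. Therefore f has no root in (0, 1).

No.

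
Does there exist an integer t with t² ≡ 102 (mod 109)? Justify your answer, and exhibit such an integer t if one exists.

t = 50

Take t = 50. Then 50² = 2500 = 22·109 + 102, so 50² ≡ 102 (mod 109).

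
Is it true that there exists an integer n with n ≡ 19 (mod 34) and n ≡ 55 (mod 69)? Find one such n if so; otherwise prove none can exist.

n = 2263

gcd(34, 69) = 1, so the Chinese Remainder Theorem guarantees exactly one residue class mod 2346 satisfying both.
Write n = 19 + 34t and require 19 + 34t ≡ 55 (mod 69), i.e. 34t ≡ 36 (mod 69).
Since 34·67 = 2278 = 33·69 + 1, the inverse of 34 mod 69 is 67.
Therefore t ≡ 67·36 = 2412 ≡ 66 (mod 69).
Taking t = 66 gives n = 19 + 34·66 = 2263.
Verify: 2263 = 66·34 + 19 and 2263 = 32·69 + 55. ✓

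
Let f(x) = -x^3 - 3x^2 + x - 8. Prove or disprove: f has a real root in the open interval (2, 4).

f(2) = -26 and f(4) = -116, both negative, so a sign-change argument is unavailable; we show f keeps this sign on the whole interval.
Shift to the endpoint 2: with x = 2 + u (0 < u < 2), one computes f(2 + u) = -u^3 - 9u^2 - 23u - 26.
The nonzero coefficients here are all negative, so for u > 0 every term is negative (or zero), and the constant term -26 is strictly negative.
Therefore f(x) < 0 throughout (2, 4), and f has no zero there.

No.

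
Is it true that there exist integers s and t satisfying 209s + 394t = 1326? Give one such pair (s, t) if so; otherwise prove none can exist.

s = 12, t = -3

Since gcd(209, 394) = 1, every integer is an integer combination of 209 and 394.
Run the Euclidean algorithm on 394 and 209: 394 = 1·209 + 185, 209 = 1·185 + 24, 185 = 7·24 + 17, 24 = 1·17 + 7, 17 = 2·7 + 3, 7 = 2·3 + 1, 3 = 3·1 + 0.
Back-substituting, 1 = 7 − 2·3 = 7 − 2·(17 − 2·7) = −2·17 + 5·7 = −2·17 + 5·(24 − 1·17) = 5·24 − 7·17 = 5·24 − 7·(185 − 7·24) = −7·185 + 54·24 = −7·185 + 54·(209 − 1·185) = 54·209 − 61·185 = 54·209 − 61·(394 − 1·209) = −61·394 + 115·209; that is, 209·115 + 394·(-61) = 1.
Times 1326: 209·152490 + 394·(-80886) = 1326, so (152490, -80886) solves it.
Shifting by a multiple of (394, −209) keeps it a solution: s = 152490 − 387·394 = 12, t = -80886 + 387·209 = -3.
Indeed 209·12 + 394·(-3) = 2508 − 1182 = 1326.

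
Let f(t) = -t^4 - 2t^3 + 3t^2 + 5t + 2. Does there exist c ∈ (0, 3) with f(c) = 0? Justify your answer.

Yes, such a c exists.

f(0) = 2 and f(3) = -91, which have opposite signs.
f is continuous everywhere (it is a polynomial), in particular on [0, 3].
By the Intermediate Value Theorem f must vanish at some point of (0, 3).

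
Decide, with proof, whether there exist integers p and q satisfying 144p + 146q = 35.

No, no such integers exist.

Any value of 144p + 146q is a multiple of gcd(144, 146) = 2.
But 35 is not a multiple of 2 (it leaves remainder 1).
Hence no integers p, q satisfy the equation.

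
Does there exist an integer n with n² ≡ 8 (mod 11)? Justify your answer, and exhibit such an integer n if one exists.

No, no such integer exists.

Squares mod 11 repeat after n = 5 (as (−n)² = n²); for n = 0..5 they are 0, 1, 4, 9, 5, 3.
So the quadratic residues mod 11 are {0, 1, 3, 4, 5, 9}, and 8 is not among them.
Hence no integer n has n² ≡ 8 (mod 11).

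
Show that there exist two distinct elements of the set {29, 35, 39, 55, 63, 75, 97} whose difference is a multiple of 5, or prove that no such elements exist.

29 and 39 are such a pair.

Reduce each element mod 5: 29↦4, 35↦0, 39↦4, 55↦0, 63↦3, 75↦0, 97↦2. The residue 4 repeats (at 29 and 39), and 39 − 29 = 10 = 2·5.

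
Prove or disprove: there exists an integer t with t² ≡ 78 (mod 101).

t = 49

t = 49 works: 49² = 2401, and 2401 − 78 = 2323 = 23·101.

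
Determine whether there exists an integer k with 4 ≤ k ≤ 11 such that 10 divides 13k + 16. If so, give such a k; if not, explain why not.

k = 8

Scanning upward from k = 4 gives 68, 81, 94, 107, none divisible by 10. At k = 8 we get 13·8 + 16 = 120, and 120 = 10·12.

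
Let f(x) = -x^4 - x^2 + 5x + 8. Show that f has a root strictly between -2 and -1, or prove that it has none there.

f(-2) = -22 and f(-1) = 1, which have opposite signs.
Since f is a polynomial it is continuous on [-2, -1].
By the Intermediate Value Theorem f must vanish at some point of (-2, -1).

Such a root exists.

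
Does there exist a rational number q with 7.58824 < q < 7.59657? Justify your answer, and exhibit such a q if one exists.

q = 167/22

Scale by 22: the interval becomes (166.94128, 167.12454), which contains the integer 167.
Dividing back, 7.58824 < 167/22 < 7.59657, and 167/22 is rational.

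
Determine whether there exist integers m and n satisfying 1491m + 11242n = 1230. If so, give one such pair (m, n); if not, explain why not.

Any value of 1491m + 11242n is a multiple of gcd(1491, 11242) = 7.
But 1230 is not a multiple of 7 (it leaves remainder 5).
So the equation is unsolvable over ℤ.

No such integers exist.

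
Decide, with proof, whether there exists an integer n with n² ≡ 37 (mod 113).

113 is prime, so by Euler's criterion 37 is a square mod 113 iff 37^((113−1)/2) = 37^56 ≡ 1 (mod 113).
Repeated squaring mod 113: 37^2 = 1369 ≡ 13; 37^4 ≡ 13² = 169 ≡ 56; 37^8 ≡ 56² = 3136 ≡ 85; 37^16 ≡ 85² = 7225 ≡ 106; 37^32 ≡ 106² = 11236 ≡ 49.
Since 56 = 32 + 16 + 8, 37^56 ≡ 49 · 106 · 85; multiplying out mod 113: 49·106 = 5194 ≡ 109, then 109·85 = 9265 ≡ 112. Thus 37^56 ≡ 112 ≡ −1 (mod 113).
By Euler's criterion 37 is a quadratic non-residue mod 113: no n satisfies n² ≡ 37 (mod 113).

No, no such integer exists.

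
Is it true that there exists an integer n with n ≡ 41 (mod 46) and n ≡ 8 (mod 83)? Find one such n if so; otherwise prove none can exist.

n = 2249

gcd(46, 83) = 1, so the Chinese Remainder Theorem guarantees exactly one residue class mod 3818 satisfying both.
Write n = 41 + 46t and require 41 + 46t ≡ 8 (mod 83), i.e. 46t ≡ 50 (mod 83).
Invert 46 mod 83 by the Euclidean algorithm: 83 = 1·46 + 37, 46 = 1·37 + 9, 37 = 4·9 + 1, 9 = 9·1 + 0; back-substituting, 1 = 37 − 4·9 = 37 − 4·(46 − 1·37) = −4·46 + 5·37 = −4·46 + 5·(83 − 1·46) = 5·83 − 9·46. Hence 46·(-9) ≡ 1, so 46⁻¹ ≡ -9 ≡ 74 (mod 83).
Therefore t ≡ 74·50 = 3700 ≡ 48 (mod 83).
With t = 48: n = 41 + 46·48 = 2249.
Check: 2249 mod 46 = 41, 2249 mod 83 = 8. ✓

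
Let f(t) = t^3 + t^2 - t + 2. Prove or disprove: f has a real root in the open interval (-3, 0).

Such a root exists.

f(-3) = -13 and f(0) = 2, which have opposite signs.
Since f is a polynomial it is continuous on [-3, 0].
By the Intermediate Value Theorem, f takes the value 0 somewhere in the open interval.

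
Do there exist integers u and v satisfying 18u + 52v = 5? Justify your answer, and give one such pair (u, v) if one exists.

Any value of 18u + 52v is a multiple of gcd(18, 52) = 2.
But 5 is not a multiple of 2 (it leaves remainder 1).
So the equation is unsolvable over ℤ.

No, no such integers exist.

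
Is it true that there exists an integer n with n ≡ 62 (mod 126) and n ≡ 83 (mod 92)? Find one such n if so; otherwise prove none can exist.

There is no such integer.

gcd(126, 92) = 2. If n ≡ 62 (mod 126) and n ≡ 83 (mod 92), then n ≡ 62 (mod 2) and n ≡ 83 (mod 2).
These are incompatible: 62 − 83 = -21 is not divisible by 2.
Hence the system has no solution.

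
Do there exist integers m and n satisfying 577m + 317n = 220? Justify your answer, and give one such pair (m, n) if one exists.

m = 74, n = -134

577 and 317 are coprime, so 577m + 317n ranges over all of ℤ.
Dividing repeatedly: 577 = 1·317 + 260, 317 = 1·260 + 57, 260 = 4·57 + 32, 57 = 1·32 + 25, 32 = 1·25 + 7, 25 = 3·7 + 4, 7 = 1·4 + 3, 4 = 1·3 + 1, 3 = 3·1 + 0.
Back-substituting, 1 = 4 − 1·3 = 4 − (7 − 1·4) = −7 + 2·4 = −7 + 2·(25 − 3·7) = 2·25 − 7·7 = 2·25 − 7·(32 − 1·25) = −7·32 + 9·25 = −7·32 + 9·(57 − 1·32) = 9·57 − 16·32 = 9·57 − 16·(260 − 4·57) = −16·260 + 73·57 = −16·260 + 73·(317 − 1·260) = 73·317 − 89·260 = 73·317 − 89·(577 − 1·317) = −89·577 + 162·317; that is, 577·(-89) + 317·162 = 1.
Times 220: 577·(-19580) + 317·35640 = 220, so (-19580, 35640) solves it.
Adding 62·317 to m and subtracting 62·577 from n gives the tidier solution (74, -134).
Indeed 577·74 + 317·(-134) = 42698 − 42478 = 220.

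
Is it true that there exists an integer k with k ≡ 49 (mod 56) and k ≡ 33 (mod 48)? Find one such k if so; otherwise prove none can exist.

Here gcd(56, 48) = 8, and both 49 and 33 leave remainder 1 mod 8, so the system is consistent.
List candidates k ≡ 49 (mod 56): 49, 105, 161, 217, 273. Modulo 48 these are 1, 9, 17, 25, 33; 273 gives 33 as required.
Indeed 273 ≡ 49 (mod 56) and 273 ≡ 33 (mod 48).

k = 273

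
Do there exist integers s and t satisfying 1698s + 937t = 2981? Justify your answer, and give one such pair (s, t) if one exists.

Since gcd(1698, 937) = 1, every integer is an integer combination of 1698 and 937.
Dividing repeatedly: 1698 = 1·937 + 761, 937 = 1·761 + 176, 761 = 4·176 + 57, 176 = 3·57 + 5, 57 = 11·5 + 2, 5 = 2·2 + 1, 2 = 2·1 + 0.
Working back up the chain: 1 = 5 − 2·2 = 5 − 2·(57 − 11·5) = −2·57 + 23·5 = −2·57 + 23·(176 − 3·57) = 23·176 − 71·57 = 23·176 − 71·(761 − 4·176) = −71·761 + 307·176 = −71·761 + 307·(937 − 1·761) = 307·937 − 378·761 = 307·937 − 378·(1698 − 1·937) = −378·1698 + 685·937. So 1698·(-378) + 937·685 = 1.
Times 2981: 1698·(-1126818) + 937·2041985 = 2981, so (-1126818, 2041985) solves it.
Shifting by a multiple of (937, −1698) keeps it a solution: s = -1126818 + 1203·937 = 393, t = 2041985 − 1203·1698 = -709.
Indeed 1698·393 + 937·(-709) = 667314 − 664333 = 2981.

s = 393, t = -709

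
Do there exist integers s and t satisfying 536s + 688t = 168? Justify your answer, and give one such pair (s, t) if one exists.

s = 17, t = -13

Every value of 536s + 688t is a multiple of gcd(536, 688) = 8; since 8 ∣ 168, solutions exist.
Dividing through by 8 reduces the equation to 67s + 86t = 21.
Run the Euclidean algorithm on 86 and 67: 86 = 1·67 + 19, 67 = 3·19 + 10, 19 = 1·10 + 9, 10 = 1·9 + 1, 9 = 9·1 + 0.
Unwinding: 1 = 10 − 1·9 = 10 − (19 − 1·10) = −19 + 2·10 = −19 + 2·(67 − 3·19) = 2·67 − 7·19 = 2·67 − 7·(86 − 1·67) = −7·86 + 9·67, i.e. 67·9 + 86·(-7) = 1.
Times 21: 67·189 + 86·(-147) = 21, so (189, -147) solves it.
Subtracting 2·86 from s and adding 2·67 to t gives the tidier solution (17, -13).
Indeed 536·17 + 688·(-13) = 9112 − 8944 = 168.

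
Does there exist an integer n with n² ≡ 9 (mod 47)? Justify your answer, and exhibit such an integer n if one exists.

Take n = 44. Then 44² = 1936 = 41·47 + 9, so 44² ≡ 9 (mod 47).

n = 44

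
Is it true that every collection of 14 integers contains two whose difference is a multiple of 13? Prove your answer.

True.

Each integer lies in one of the 13 residue classes modulo 13.
Placing 14 integers into 13 classes, some class receives at least two — say a and b.
Their difference a − b is then a multiple of 13.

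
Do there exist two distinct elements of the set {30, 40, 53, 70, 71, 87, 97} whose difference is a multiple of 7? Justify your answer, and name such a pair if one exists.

Residues mod 7: 30↦2, 40↦5, 53↦4, 70↦0, 71↦1, 87↦3, 97↦6.
No residue repeats among the 7 elements, so no pair has difference ≡ 0 (mod 7).

No, no such pair exists.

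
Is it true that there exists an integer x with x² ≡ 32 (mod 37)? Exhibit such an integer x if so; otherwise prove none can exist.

No, no such integer exists.

Apply Euler's criterion with the prime 37: 32 is a quadratic residue iff 32^18 ≡ 1 (mod 37), and a non-residue iff it is ≡ −1.
Repeated squaring mod 37: 32^2 = 1024 ≡ 25; 32^4 ≡ 25² = 625 ≡ 33; 32^8 ≡ 33² = 1089 ≡ 16; 32^16 ≡ 16² = 256 ≡ 34.
Since 18 = 16 + 2, 32^18 ≡ 34 · 25; multiplying out mod 37: 34·25 = 850 ≡ 36. Thus 32^18 ≡ 36 ≡ −1 (mod 37).
The value −1 means 32 is a non-residue modulo 37, so x² ≡ 32 (mod 37) is impossible.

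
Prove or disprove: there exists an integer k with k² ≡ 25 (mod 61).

k = 5

Take k = 5. Then 5² = 25, and since 0 ≤ 25 < 61 this is already reduced: 5² ≡ 25 (mod 61).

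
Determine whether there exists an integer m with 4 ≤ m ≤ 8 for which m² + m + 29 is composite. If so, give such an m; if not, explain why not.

At m = 7: 7² + 7 + 29 = 85 = 5·17, which is composite.

m = 7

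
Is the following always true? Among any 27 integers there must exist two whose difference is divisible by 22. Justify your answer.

Yes, this is always true.

Each integer lies in one of the 22 residue classes modulo 22.
Since 27 > 22, two of the 27 integers must share a residue class by the pigeonhole principle; call them a and b.
Equal remainders mean a − b ≡ 0 (mod 22), so 22 divides their difference.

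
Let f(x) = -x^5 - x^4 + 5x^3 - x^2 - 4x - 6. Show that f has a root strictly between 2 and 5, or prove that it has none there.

f(2) = -26 and f(5) = -3176, both negative, so a sign-change argument is unavailable; we show f keeps this sign on the whole interval.
Shift to the endpoint 2: with x = 2 + u (0 < u < 3), one computes f(2 + u) = -u^5 - 11u^4 - 43u^3 - 75u^2 - 60u - 26.
All 6 nonzero coefficients of this polynomial in u are negative; hence for u > 0 the value is a sum of negative terms (the constant -26 among them).
Therefore f(x) < 0 throughout (2, 5), and f has no zero there.

No such root exists.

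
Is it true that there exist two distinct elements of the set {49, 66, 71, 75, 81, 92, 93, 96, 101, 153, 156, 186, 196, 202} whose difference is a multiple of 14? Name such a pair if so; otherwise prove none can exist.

Reduce each element modulo 14: 49↦7, 66↦10, 71↦1, 75↦5, 81↦11, 92↦8, 93↦9, 96↦12, 101↦3, 153↦13, 156↦2, 186↦4, 196↦0, 202↦6.
No residue repeats among the 14 elements, so no pair has difference ≡ 0 (mod 14).

There is no such pair.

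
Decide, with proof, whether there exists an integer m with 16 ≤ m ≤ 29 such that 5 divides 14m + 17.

At m = 17 we get 14·17 + 17 = 255, and 255 = 5·51.

m = 17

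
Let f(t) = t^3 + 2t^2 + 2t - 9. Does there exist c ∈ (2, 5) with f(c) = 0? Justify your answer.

f(2) = 11 and f(5) = 176, both positive.
The derivative f'(t) = 3t^2 + 4t + 2 is a quadratic with discriminant 4² − 4·3·2 = -8 < 0; it never vanishes, so it is always positive (sign of the leading coefficient).
So f is strictly increasing; between 2 and 5 its values lie between f(2) = 11 and f(5) = 176, all positive. Therefore f has no root in (2, 5).

No.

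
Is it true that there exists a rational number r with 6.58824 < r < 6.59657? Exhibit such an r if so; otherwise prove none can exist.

r = 145/22

Scale by 22: the interval becomes (144.94128, 145.12454), which contains the integer 145.
Dividing back, 6.58824 < 145/22 < 6.59657, and 145/22 is rational.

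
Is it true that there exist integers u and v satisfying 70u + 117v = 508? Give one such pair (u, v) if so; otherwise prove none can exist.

70 and 117 are coprime, so 70u + 117v ranges over all of ℤ.
Run the Euclidean algorithm on 117 and 70: 117 = 1·70 + 47, 70 = 1·47 + 23, 47 = 2·23 + 1, 23 = 23·1 + 0.
Working back up the chain: 1 = 47 − 2·23 = 47 − 2·(70 − 1·47) = −2·70 + 3·47 = −2·70 + 3·(117 − 1·70) = 3·117 − 5·70. So 70·(-5) + 117·3 = 1.
Multiplying through by 508: u = (-5)·508 = -2540, v = 3·508 = 1524 is a solution.
Shifting by a multiple of (117, −70) keeps it a solution: u = -2540 + 22·117 = 34, v = 1524 − 22·70 = -16.
Indeed 70·34 + 117·(-16) = 2380 − 1872 = 508.

u = 34, v = -16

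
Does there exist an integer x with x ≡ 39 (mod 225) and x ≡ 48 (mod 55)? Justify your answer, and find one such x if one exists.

Reduce both congruences modulo 5, which divides 225 and 55: they say x ≡ 39 (mod 5) and x ≡ 48 (mod 5).
These are incompatible: 39 − 48 = -9 is not divisible by 5.
So no integer satisfies both congruences.

No such integer exists.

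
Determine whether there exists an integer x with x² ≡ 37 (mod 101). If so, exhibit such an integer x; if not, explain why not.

x = 21

Take x = 21. Then 21² = 441 = 4·101 + 37, so 21² ≡ 37 (mod 101).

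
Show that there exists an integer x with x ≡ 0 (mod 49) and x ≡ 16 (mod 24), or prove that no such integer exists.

Since 49 and 24 share no common factor, CRT says the pair of congruences has a solution (unique mod 1176).
Any solution of the first congruence is x = 0 + 49t; substituting into the second, 49t ≡ 16 − 0 ≡ 16 (mod 24).
49 ≡ 1 (mod 24), so this reads 1t ≡ 16 (mod 24). So t ≡ 16 (mod 24).
Taking t = 16 gives x = 0 + 49·16 = 784.
Check: 784 mod 49 = 0, 784 mod 24 = 16. ✓

x = 784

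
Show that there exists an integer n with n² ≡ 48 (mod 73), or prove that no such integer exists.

n = 62

Take n = 62. Then 62² = 3844 = 52·73 + 48, so 62² ≡ 48 (mod 73).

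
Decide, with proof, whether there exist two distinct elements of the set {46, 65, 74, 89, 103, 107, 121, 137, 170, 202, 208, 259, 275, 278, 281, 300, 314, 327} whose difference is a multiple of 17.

Reduce each element mod 17: 46↦12, 65↦14, 74↦6, 89↦4, 103↦1, 107↦5, 121↦2, 137↦1, 170↦0, 202↦15, 208↦4, 259↦4, 275↦3, 278↦6, 281↦9, 300↦11, 314↦8, 327↦4. The residue 6 repeats (at 74 and 278), and 278 − 74 = 204 = 12·17.

74 and 278 are such a pair.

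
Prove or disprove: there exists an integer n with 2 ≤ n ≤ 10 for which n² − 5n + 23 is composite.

The values for n = 2, 3, …, 10 are 17, 17, 19, 23, 29, 37, 47, 59, 73, and each of these is prime.
So no value in the range makes the expression composite.

No, no such integer n in that range exists.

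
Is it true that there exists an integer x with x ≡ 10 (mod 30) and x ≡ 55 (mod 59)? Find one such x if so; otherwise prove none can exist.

x = 940

Since 30 and 59 share no common factor, CRT says the pair of congruences has a solution (unique mod 1770).
Any solution of the first congruence is x = 10 + 30t; substituting into the second, 30t ≡ 55 − 10 ≡ 45 (mod 59).
Note 30·2 = 60 ≡ 1 (mod 59) (as 60 − 1 = 1·59), so 30⁻¹ ≡ 2.
Therefore t ≡ 2·45 = 90 ≡ 31 (mod 59).
With t = 31: x = 10 + 30·31 = 940.
Indeed 940 ≡ 10 (mod 30) and 940 ≡ 55 (mod 59).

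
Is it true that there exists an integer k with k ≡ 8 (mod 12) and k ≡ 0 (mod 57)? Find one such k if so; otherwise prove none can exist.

Both moduli are multiples of 3 = gcd(12, 57), so any solution would satisfy k ≡ 8 and k ≡ 0 modulo 3 simultaneously.
These are incompatible: 8 − 0 = 8 is not divisible by 3.
So no integer satisfies both congruences.

No, no such integer exists.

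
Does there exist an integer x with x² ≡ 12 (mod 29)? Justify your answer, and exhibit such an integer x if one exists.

There is no such integer.

29 is prime, so by Euler's criterion 12 is a square mod 29 iff 12^((29−1)/2) = 12^14 ≡ 1 (mod 29).
Repeated squaring mod 29: 12^2 = 144 ≡ 28; 12^4 ≡ 28² = 784 ≡ 1; 12^8 ≡ 1² = 1 ≡ 1.
Since 14 = 8 + 4 + 2, 12^14 ≡ 1 · 1 · 28; multiplying out mod 29: 1·1 = 1 ≡ 1, then 1·28 = 28 ≡ 28. Thus 12^14 ≡ 28 ≡ −1 (mod 29).
The value −1 means 12 is a non-residue modulo 29, so x² ≡ 12 (mod 29) is impossible.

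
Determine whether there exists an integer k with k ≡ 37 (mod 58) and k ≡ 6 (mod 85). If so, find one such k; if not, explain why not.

k = 4851

gcd(58, 85) = 1, so the Chinese Remainder Theorem guarantees exactly one residue class mod 4930 satisfying both.
Any solution of the first congruence is k = 37 + 58t; substituting into the second, 58t ≡ 6 − 37 ≡ 54 (mod 85).
Since 58·22 = 1276 = 15·85 + 1, the inverse of 58 mod 85 is 22.
Multiplying by 22: t ≡ 22·54 = 1188 ≡ 83 (mod 85).
Taking t = 83 gives k = 37 + 58·83 = 4851.
Verify: 4851 = 83·58 + 37 and 4851 = 57·85 + 6. ✓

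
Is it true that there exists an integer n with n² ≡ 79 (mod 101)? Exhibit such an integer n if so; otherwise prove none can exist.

n = 68

Take n = 68. Then 68² = 4624 = 45·101 + 79, so 68² ≡ 79 (mod 101).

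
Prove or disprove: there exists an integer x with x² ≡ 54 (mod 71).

x = 57

Take x = 57. Then 57² = 3249 = 45·71 + 54, so 57² ≡ 54 (mod 71).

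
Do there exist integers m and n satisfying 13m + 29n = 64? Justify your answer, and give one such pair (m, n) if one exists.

m = 25, n = -9

Since gcd(13, 29) = 1, every integer is an integer combination of 13 and 29.
Euclidean algorithm: 29 = 2·13 + 3, 13 = 4·3 + 1, 3 = 3·1 + 0.
Working back up the chain: 1 = 13 − 4·3 = 13 − 4·(29 − 2·13) = −4·29 + 9·13. So 13·9 + 29·(-4) = 1.
Times 64: 13·576 + 29·(-256) = 64, so (576, -256) solves it.
The general solution is m = 576 + 29k, n = -256 − 13k; taking k = -19 gives the smaller pair m = 25, n = -9.
Check: 13·25 + 29·(-9) = 325 − 261 = 64. ✓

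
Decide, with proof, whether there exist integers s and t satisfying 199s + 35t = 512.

s = 33, t = -173

199 and 35 are coprime, so 199s + 35t ranges over all of ℤ.
Euclidean algorithm: 199 = 5·35 + 24, 35 = 1·24 + 11, 24 = 2·11 + 2, 11 = 5·2 + 1, 2 = 2·1 + 0.
Working back up the chain: 1 = 11 − 5·2 = 11 − 5·(24 − 2·11) = −5·24 + 11·11 = −5·24 + 11·(35 − 1·24) = 11·35 − 16·24 = 11·35 − 16·(199 − 5·35) = −16·199 + 91·35. So 199·(-16) + 35·91 = 1.
Times 512: 199·(-8192) + 35·46592 = 512, so (-8192, 46592) solves it.
The general solution is s = -8192 + 35k, t = 46592 − 199k; taking k = 235 gives the smaller pair s = 33, t = -173.
Indeed 199·33 + 35·(-173) = 6567 − 6055 = 512.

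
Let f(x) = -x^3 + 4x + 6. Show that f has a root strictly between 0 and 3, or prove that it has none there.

Such a root exists.

f(0) = 6 and f(3) = -9, which have opposite signs.
As a polynomial, f is continuous on every closed interval.
By the Intermediate Value Theorem f must vanish at some point of (0, 3).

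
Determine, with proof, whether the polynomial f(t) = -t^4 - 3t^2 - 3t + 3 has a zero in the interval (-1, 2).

Such a root exists.

f(-1) = 2 and f(2) = -31, which have opposite signs.
As a polynomial, f is continuous on every closed interval.
By the Intermediate Value Theorem, f takes the value 0 somewhere in the open interval.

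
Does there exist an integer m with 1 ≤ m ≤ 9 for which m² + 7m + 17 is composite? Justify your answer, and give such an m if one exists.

At m = 9: 9² + 7·9 + 17 = 161 = 7·23, which is composite.

m = 9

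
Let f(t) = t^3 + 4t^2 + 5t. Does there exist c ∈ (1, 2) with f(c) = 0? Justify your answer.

f has no root in that interval.

f(1) = 10 and f(2) = 34, both positive, so a sign-change argument is unavailable; we show f keeps this sign on the whole interval.
Shift to the endpoint 1: with t = 1 + u (0 < u < 1), one computes f(1 + u) = u^3 + 7u^2 + 16u + 10.
All 4 nonzero coefficients of this polynomial in u are positive; hence for u > 0 the value is a sum of positive terms (the constant 10 among them).
Therefore f(t) > 0 throughout (1, 2), and f has no zero there.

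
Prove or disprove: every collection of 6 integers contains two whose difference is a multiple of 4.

Partition the integers by their residue mod 4; there are 4 classes.
Since 6 > 4, two of the 6 integers must share a residue class by the pigeonhole principle; call them a and b.
Their difference a − b is then a multiple of 4.

Yes.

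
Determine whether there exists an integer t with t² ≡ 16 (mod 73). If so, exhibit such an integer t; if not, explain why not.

t = 69

t = 69 works: 69² = 4761, and 4761 − 16 = 4745 = 65·73.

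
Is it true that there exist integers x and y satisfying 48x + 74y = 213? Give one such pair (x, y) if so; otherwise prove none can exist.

Any value of 48x + 74y is a multiple of gcd(48, 74) = 2.
But 213 is not a multiple of 2 (it leaves remainder 1).
So the equation is unsolvable over ℤ.

No, no such integers exist.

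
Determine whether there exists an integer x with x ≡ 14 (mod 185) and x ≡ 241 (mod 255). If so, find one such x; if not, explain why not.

gcd(185, 255) = 5. If x ≡ 14 (mod 185) and x ≡ 241 (mod 255), then x ≡ 14 (mod 5) and x ≡ 241 (mod 5).
These are incompatible: 14 − 241 = -227 is not divisible by 5.
Hence the system has no solution.

No such integer exists.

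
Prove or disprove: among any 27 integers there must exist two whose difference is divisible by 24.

Yes.

There are exactly 24 possible remainders on division by 24.
Placing 27 integers into 24 classes, some class receives at least two — say a and b.
Their difference a − b is then a multiple of 24.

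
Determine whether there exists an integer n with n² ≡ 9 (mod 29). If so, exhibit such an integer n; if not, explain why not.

n = 3

Take n = 3. Then 3² = 9, and since 0 ≤ 9 < 29 this is already reduced: 3² ≡ 9 (mod 29).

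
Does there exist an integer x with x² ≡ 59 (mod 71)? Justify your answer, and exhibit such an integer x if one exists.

Apply Euler's criterion with the prime 71: 59 is a quadratic residue iff 59^35 ≡ 1 (mod 71), and a non-residue iff it is ≡ −1.
Repeated squaring mod 71: 59^2 = 3481 ≡ 2; 59^4 ≡ 2² = 4 ≡ 4; 59^8 ≡ 4² = 16 ≡ 16; 59^16 ≡ 16² = 256 ≡ 43; 59^32 ≡ 43² = 1849 ≡ 3.
Since 35 = 32 + 2 + 1, 59^35 ≡ 3 · 2 · 59; multiplying out mod 71: 3·2 = 6 ≡ 6, then 6·59 = 354 ≡ 70. Thus 59^35 ≡ 70 ≡ −1 (mod 71).
The value −1 means 59 is a non-residue modulo 71, so x² ≡ 59 (mod 71) is impossible.

No such integer exists.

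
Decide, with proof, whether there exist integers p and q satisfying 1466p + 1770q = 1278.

Since gcd(1466, 1770) = 2 and 1278 = 2·639, Bézout's identity guarantees a solution.
Dividing through by 2 reduces the equation to 733p + 885q = 639.
Dividing repeatedly: 885 = 1·733 + 152, 733 = 4·152 + 125, 152 = 1·125 + 27, 125 = 4·27 + 17, 27 = 1·17 + 10, 17 = 1·10 + 7, 10 = 1·7 + 3, 7 = 2·3 + 1, 3 = 3·1 + 0.
Unwinding: 1 = 7 − 2·3 = 7 − 2·(10 − 1·7) = −2·10 + 3·7 = −2·10 + 3·(17 − 1·10) = 3·17 − 5·10 = 3·17 − 5·(27 − 1·17) = −5·27 + 8·17 = −5·27 + 8·(125 − 4·27) = 8·125 − 37·27 = 8·125 − 37·(152 − 1·125) = −37·152 + 45·125 = −37·152 + 45·(733 − 4·152) = 45·733 − 217·152 = 45·733 − 217·(885 − 1·733) = −217·885 + 262·733, i.e. 733·262 + 885·(-217) = 1.
Times 639: 733·167418 + 885·(-138663) = 639, so (167418, -138663) solves it.
Shifting by a multiple of (885, −733) keeps it a solution: p = 167418 − 189·885 = 153, q = -138663 + 189·733 = -126.
Check: 1466·153 + 1770·(-126) = 224298 − 223020 = 1278. ✓

p = 153, q = -126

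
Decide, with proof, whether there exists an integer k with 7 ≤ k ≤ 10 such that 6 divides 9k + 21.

Try k = 7: 9·7 + 21 = 84 = 14·6, which is divisible by 6.

k = 7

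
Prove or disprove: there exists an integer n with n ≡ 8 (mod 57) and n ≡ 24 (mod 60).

No, no such integer exists.

Reduce both congruences modulo 3, which divides 57 and 60: they say n ≡ 8 (mod 3) and n ≡ 24 (mod 3).
These are incompatible: 8 − 24 = -16 is not divisible by 3.
Hence the system has no solution.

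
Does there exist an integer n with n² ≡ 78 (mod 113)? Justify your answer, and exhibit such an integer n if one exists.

Apply Euler's criterion with the prime 113: 78 is a quadratic residue iff 78^56 ≡ 1 (mod 113), and a non-residue iff it is ≡ −1.
Squaring successively (mod 113): 78^2 = 6084 ≡ 95; 78^4 ≡ 95² = 9025 ≡ 98; 78^8 ≡ 98² = 9604 ≡ 112; 78^16 ≡ 112² = 12544 ≡ 1; 78^32 ≡ 1² = 1 ≡ 1.
Since 56 = 32 + 16 + 8, 78^56 ≡ 1 · 1 · 112; multiplying out mod 113: 1·1 = 1 ≡ 1, then 1·112 = 112 ≡ 112. Thus 78^56 ≡ 112 ≡ −1 (mod 113).
The value −1 means 78 is a non-residue modulo 113, so n² ≡ 78 (mod 113) is impossible.

There is no such integer.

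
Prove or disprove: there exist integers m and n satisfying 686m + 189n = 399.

Every value of 686m + 189n is a multiple of gcd(686, 189) = 7; since 7 ∣ 399, solutions exist.
Dividing through by 7 reduces the equation to 98m + 27n = 57.
Dividing repeatedly: 98 = 3·27 + 17, 27 = 1·17 + 10, 17 = 1·10 + 7, 10 = 1·7 + 3, 7 = 2·3 + 1, 3 = 3·1 + 0.
Unwinding: 1 = 7 − 2·3 = 7 − 2·(10 − 1·7) = −2·10 + 3·7 = −2·10 + 3·(17 − 1·10) = 3·17 − 5·10 = 3·17 − 5·(27 − 1·17) = −5·27 + 8·17 = −5·27 + 8·(98 − 3·27) = 8·98 − 29·27, i.e. 98·8 + 27·(-29) = 1.
Times 57: 98·456 + 27·(-1653) = 57, so (456, -1653) solves it.
Subtracting 16·27 from m and adding 16·98 to n gives the tidier solution (24, -85).
Check: 686·24 + 189·(-85) = 16464 − 16065 = 399. ✓

m = 24, n = -85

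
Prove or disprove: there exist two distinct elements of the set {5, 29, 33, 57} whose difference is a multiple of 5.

No such pair exists.

Reduce each element modulo 5: 5↦0, 29↦4, 33↦3, 57↦2.
No residue repeats among the 4 elements, so no pair has difference ≡ 0 (mod 5).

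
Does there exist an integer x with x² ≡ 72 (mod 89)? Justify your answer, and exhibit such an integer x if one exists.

x = 61

x = 61 works: 61² = 3721, and 3721 − 72 = 3649 = 41·89.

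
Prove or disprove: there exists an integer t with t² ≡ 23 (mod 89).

89 is prime, so by Euler's criterion 23 is a square mod 89 iff 23^((89−1)/2) = 23^44 ≡ 1 (mod 89).
Squaring successively (mod 89): 23^2 = 529 ≡ 84; 23^4 ≡ 84² = 7056 ≡ 25; 23^8 ≡ 25² = 625 ≡ 2; 23^16 ≡ 2² = 4 ≡ 4; 23^32 ≡ 4² = 16 ≡ 16.
Since 44 = 32 + 8 + 4, 23^44 ≡ 16 · 2 · 25; multiplying out mod 89: 16·2 = 32 ≡ 32, then 32·25 = 800 ≡ 88. Thus 23^44 ≡ 88 ≡ −1 (mod 89).
By Euler's criterion 23 is a quadratic non-residue mod 89: no t satisfies t² ≡ 23 (mod 89).

There is no such integer.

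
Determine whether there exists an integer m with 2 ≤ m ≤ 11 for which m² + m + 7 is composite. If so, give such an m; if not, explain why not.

At m = 4: 4² + 4 + 7 = 27 = 3·9, which is composite.

m = 4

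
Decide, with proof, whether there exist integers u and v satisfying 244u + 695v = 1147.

Since gcd(244, 695) = 1, every integer is an integer combination of 244 and 695.
Run the Euclidean algorithm on 695 and 244: 695 = 2·244 + 207, 244 = 1·207 + 37, 207 = 5·37 + 22, 37 = 1·22 + 15, 22 = 1·15 + 7, 15 = 2·7 + 1, 7 = 7·1 + 0.
Unwinding: 1 = 15 − 2·7 = 15 − 2·(22 − 1·15) = −2·22 + 3·15 = −2·22 + 3·(37 − 1·22) = 3·37 − 5·22 = 3·37 − 5·(207 − 5·37) = −5·207 + 28·37 = −5·207 + 28·(244 − 1·207) = 28·244 − 33·207 = 28·244 − 33·(695 − 2·244) = −33·695 + 94·244, i.e. 244·94 + 695·(-33) = 1.
Multiplying through by 1147: u = 94·1147 = 107818, v = (-33)·1147 = -37851 is a solution.
Shifting by a multiple of (695, −244) keeps it a solution: u = 107818 − 155·695 = 93, v = -37851 + 155·244 = -31.
Indeed 244·93 + 695·(-31) = 22692 − 21545 = 1147.

u = 93, v = -31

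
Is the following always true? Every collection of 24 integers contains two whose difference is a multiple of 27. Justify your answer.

No; for instance {67, 68, 69, 70, 71, 72, 73, 74, 75, 76, 77, 78, 79, 80, 81, 82, 83, 84, 85, 86, 87, 88, 89, 90} is a counterexample.

Consider the 24 integers 67, 68, …, 90. They lie in distinct residue classes modulo 27, since 24 ≤ 27.
Any two of them differ by at most 23 < 27 and by at least 1, so no difference is a multiple of 27.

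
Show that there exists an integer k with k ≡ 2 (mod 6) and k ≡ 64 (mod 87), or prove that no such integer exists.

There is no such integer.

gcd(6, 87) = 3. If k ≡ 2 (mod 6) and k ≡ 64 (mod 87), then k ≡ 2 (mod 3) and k ≡ 64 (mod 3).
But 2 mod 3 = 2 while 64 mod 3 = 1, a contradiction.
Therefore no such k exists.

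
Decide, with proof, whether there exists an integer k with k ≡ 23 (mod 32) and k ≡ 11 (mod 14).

The moduli are not coprime: gcd(32, 14) = 2. Compatibility requires 2 ∣ (11 − 23) = -12, which holds, so solutions exist.
Step through k = 23, 23 + 32, 23 + 2·32, …: the values 23, 55, 87, 119, 151 reduce mod 14 to 9, 13, 3, 7, 11. The value 151 hits 11.
Indeed 151 ≡ 23 (mod 32) and 151 ≡ 11 (mod 14).

k = 151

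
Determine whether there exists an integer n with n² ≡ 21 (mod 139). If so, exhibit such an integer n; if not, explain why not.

139 is prime, so by Euler's criterion 21 is a square mod 139 iff 21^((139−1)/2) = 21^69 ≡ 1 (mod 139).
Repeated squaring mod 139: 21^2 = 441 ≡ 24; 21^4 ≡ 24² = 576 ≡ 20; 21^8 ≡ 20² = 400 ≡ 122; 21^16 ≡ 122² = 14884 ≡ 11; 21^32 ≡ 11² = 121 ≡ 121; 21^64 ≡ 121² = 14641 ≡ 46.
Since 69 = 64 + 4 + 1, 21^69 ≡ 46 · 20 · 21; multiplying out mod 139: 46·20 = 920 ≡ 86, then 86·21 = 1806 ≡ 138. Thus 21^69 ≡ 138 ≡ −1 (mod 139).
The value −1 means 21 is a non-residue modulo 139, so n² ≡ 21 (mod 139) is impossible.

There is no such integer.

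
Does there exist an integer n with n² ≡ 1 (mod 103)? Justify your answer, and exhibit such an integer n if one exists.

n = 102 works: 102² = 10404, and 10404 − 1 = 10403 = 101·103.

n = 102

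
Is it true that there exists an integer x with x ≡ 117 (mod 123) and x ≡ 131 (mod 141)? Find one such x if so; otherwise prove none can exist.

Both moduli are multiples of 3 = gcd(123, 141), so any solution would satisfy x ≡ 117 and x ≡ 131 modulo 3 simultaneously.
But 117 mod 3 = 0 while 131 mod 3 = 2, a contradiction.
So no integer satisfies both congruences.

No, no such integer exists.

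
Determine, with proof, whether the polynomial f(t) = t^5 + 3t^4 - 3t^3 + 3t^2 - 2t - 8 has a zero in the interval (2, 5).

No.

f(2) = 56 and f(5) = 4682, both positive, so a sign-change argument is unavailable; we show f keeps this sign on the whole interval.
Shift to the endpoint 2: with t = 2 + u (0 < u < 3), one computes f(2 + u) = u^5 + 13u^4 + 61u^3 + 137u^2 + 150u + 56.
All 6 nonzero coefficients of this polynomial in u are positive; hence for u > 0 the value is a sum of positive terms (the constant 56 among them).
So f is strictly positive on (2, 5); no root exists in the interval.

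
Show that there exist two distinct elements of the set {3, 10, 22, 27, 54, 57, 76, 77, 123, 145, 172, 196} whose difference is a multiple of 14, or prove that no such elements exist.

No, no such pair exists.

Two integers differ by a multiple of 14 exactly when they have the same residue mod 14. The residues are 3↦3, 10↦10, 22↦8, 27↦13, 54↦12, 57↦1, 76↦6, 77↦7, 123↦11, 145↦5, 172↦4, 196↦0.
All 12 residues are distinct, so no two elements differ by a multiple of 14.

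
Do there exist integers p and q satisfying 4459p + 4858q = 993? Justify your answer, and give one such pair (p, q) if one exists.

Any value of 4459p + 4858q is a multiple of gcd(4459, 4858) = 7.
But 993 is not a multiple of 7 (it leaves remainder 6).
So the equation is unsolvable over ℤ.

No such integers exist.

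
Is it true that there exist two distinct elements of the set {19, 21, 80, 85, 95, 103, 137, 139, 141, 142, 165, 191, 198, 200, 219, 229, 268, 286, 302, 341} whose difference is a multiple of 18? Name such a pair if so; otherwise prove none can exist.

Both 21 and 165 leave remainder 3 on division by 18; their difference 144 = 8·18 is a multiple of 18.

Yes: 21 and 165.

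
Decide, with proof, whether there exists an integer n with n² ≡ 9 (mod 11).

Take n = 3. Then 3² = 9, and since 0 ≤ 9 < 11 this is already reduced: 3² ≡ 9 (mod 11).

n = 3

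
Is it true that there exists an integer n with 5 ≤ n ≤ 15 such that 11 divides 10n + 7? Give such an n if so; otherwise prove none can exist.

n = 7

Try n = 7: 10·7 + 7 = 77 = 7·11, which is divisible by 11.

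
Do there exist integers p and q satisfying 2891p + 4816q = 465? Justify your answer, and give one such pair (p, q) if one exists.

gcd(2891, 4816) = 7, so every integer of the form 2891p + 4816q is a multiple of 7.
But 465 = 7·66 + 3, so 7 ∤ 465.
Therefore 2891p + 4816q = 465 has no solution in integers.

No such integers exist.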